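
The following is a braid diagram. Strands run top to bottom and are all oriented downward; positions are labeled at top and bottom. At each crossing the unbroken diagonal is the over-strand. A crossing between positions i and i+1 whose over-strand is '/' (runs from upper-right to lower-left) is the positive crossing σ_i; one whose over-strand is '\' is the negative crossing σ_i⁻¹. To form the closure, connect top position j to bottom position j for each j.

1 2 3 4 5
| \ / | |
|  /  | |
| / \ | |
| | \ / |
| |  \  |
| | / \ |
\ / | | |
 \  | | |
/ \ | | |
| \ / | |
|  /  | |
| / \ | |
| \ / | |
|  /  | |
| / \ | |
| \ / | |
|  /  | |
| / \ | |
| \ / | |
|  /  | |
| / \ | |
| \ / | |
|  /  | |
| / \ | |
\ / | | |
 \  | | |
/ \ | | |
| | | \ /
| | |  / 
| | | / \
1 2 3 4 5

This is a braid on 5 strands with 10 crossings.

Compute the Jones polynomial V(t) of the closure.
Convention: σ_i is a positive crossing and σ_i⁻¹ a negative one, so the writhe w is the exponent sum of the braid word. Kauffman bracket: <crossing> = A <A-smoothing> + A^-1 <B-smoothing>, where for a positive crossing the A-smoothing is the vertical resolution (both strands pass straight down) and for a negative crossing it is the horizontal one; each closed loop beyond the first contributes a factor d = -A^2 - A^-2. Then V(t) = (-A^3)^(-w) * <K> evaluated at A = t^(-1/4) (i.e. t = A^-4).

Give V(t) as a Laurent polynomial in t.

t^8 - 2*t^7 + 2*t^6 - 3*t^5 + 3*t^4 - 2*t^3 + 2*t^2 - t + 1

Derivation:
Reading the diagram top to bottom ('/'-over between positions i,i+1 = s_i, '\'-over = s_i^-1): braid word = s2 s3^-1 s1^-1 s2 s2 s2 s2 s2 s1^-1 s4.
The presented braid s2 s3^-1 s1^-1 s2 s2 s2 s2 s2 s1^-1 s4 on 5 strands reduces by inverse Markov moves (closure unchanged at each step):
  Destabilize: the word has the form β·s4 where s4 occurs only as the final letter (β ∈ B_4); drop it and the last strand → 4 strands.
Reduced to β = s2 s3^-1 s1^-1 s2 s2 s2 s2 s2 s1^-1 on 4 strands, 9 crossings.
Compute on β:
Braid: s2 s3^-1 s1^-1 s2 s2 s2 s2 s2 s1^-1 on 4 strands, 9 crossings.
Writhe w = (#positive) - (#negative) = 6 - 3 = 3.
State-sum expansion of <K>. There are 2^9 = 512 states.
For each crossing: s=0 is the vertical smoothing, s=1 horizontal. Crossing k contributes A^(sign_k * (1 - 2*s_k)); loop factor d = -A^2 - A^-2.
Tabulate the states by total A-exponent and number of loops L (A-exp: L × count):
  A^9: L=3 ×1
  A^7: L=2 ×8, L=4 ×1
  A^5: L=1 ×17, L=3 ×19
  A^3: L=2 ×63, L=4 ×21
  A^1: L=3 ×111, L=5 ×15
  A^-1: L=4 ×120, L=6 ×6
  A^-3: L=5 ×83, L=7 ×1
  A^-5: L=6 ×36
  A^-7: L=7 ×9
  A^-9: L=8 ×1
Each group contributes A^e * Σ count * d^(L-1):
Powers of d = -A^2 - A^-2: d^2 = A^4 + 2 + A^-4; d^3 = -A^6 - 3*A^2 - 3*A^-2 - A^-6; d^4 = A^8 + 4*A^4 + 6 + 4*A^-4 + A^-8; d^5 = -A^10 - 5*A^6 - 10*A^2 - 10*A^-2 - 5*A^-6 - A^-10; d^6 = A^12 + 6*A^8 + 15*A^4 + 20 + 15*A^-4 + 6*A^-8 + A^-12; d^7 = -A^14 - 7*A^10 - 21*A^6 - 35*A^2 - 35*A^-2 - 21*A^-6 - 7*A^-10 - A^-14.
  A^9 * (d^2) = A^13 + 2*A^9 + A^5
  A^7 * (8*d + d^3) = -A^13 - 11*A^9 - 11*A^5 - A
  A^5 * (17 + 19*d^2) = 19*A^9 + 55*A^5 + 19*A
  A^3 * (63*d + 21*d^3) = -21*A^9 - 126*A^5 - 126*A - 21*A^-3
  A^1 * (111*d^2 + 15*d^4) = 15*A^9 + 171*A^5 + 312*A + 171*A^-3 + 15*A^-7
  A^-1 * (120*d^3 + 6*d^5) = -6*A^9 - 150*A^5 - 420*A - 420*A^-3 - 150*A^-7 - 6*A^-11
  A^-3 * (83*d^4 + d^6) = A^9 + 89*A^5 + 347*A + 518*A^-3 + 347*A^-7 + 89*A^-11 + A^-15
  A^-5 * (36*d^5) = -36*A^5 - 180*A - 360*A^-3 - 360*A^-7 - 180*A^-11 - 36*A^-15
  A^-7 * (9*d^6) = 9*A^5 + 54*A + 135*A^-3 + 180*A^-7 + 135*A^-11 + 54*A^-15 + 9*A^-19
  A^-9 * (d^7) = -A^5 - 7*A - 21*A^-3 - 35*A^-7 - 35*A^-11 - 21*A^-15 - 7*A^-19 - A^-23
Summing the groups: <K> = -A^9 + A^5 - 2*A + 2*A^-3 - 3*A^-7 + 3*A^-11 - 2*A^-15 + 2*A^-19 - A^-23
Normalise by the writhe: (-A^3)^(-w) = (-A^3)^(-3) = -A^-9, so f(A) = -A^-9 * <K> = 1 - A^-4 + 2*A^-8 - 2*A^-12 + 3*A^-16 - 3*A^-20 + 2*A^-24 - 2*A^-28 + A^-32.
Substitute A = t^(-1/4), i.e. A^e → t^(-e/4): V(t) = t^8 - 2*t^7 + 2*t^6 - 3*t^5 + 3*t^4 - 2*t^3 + 2*t^2 - t + 1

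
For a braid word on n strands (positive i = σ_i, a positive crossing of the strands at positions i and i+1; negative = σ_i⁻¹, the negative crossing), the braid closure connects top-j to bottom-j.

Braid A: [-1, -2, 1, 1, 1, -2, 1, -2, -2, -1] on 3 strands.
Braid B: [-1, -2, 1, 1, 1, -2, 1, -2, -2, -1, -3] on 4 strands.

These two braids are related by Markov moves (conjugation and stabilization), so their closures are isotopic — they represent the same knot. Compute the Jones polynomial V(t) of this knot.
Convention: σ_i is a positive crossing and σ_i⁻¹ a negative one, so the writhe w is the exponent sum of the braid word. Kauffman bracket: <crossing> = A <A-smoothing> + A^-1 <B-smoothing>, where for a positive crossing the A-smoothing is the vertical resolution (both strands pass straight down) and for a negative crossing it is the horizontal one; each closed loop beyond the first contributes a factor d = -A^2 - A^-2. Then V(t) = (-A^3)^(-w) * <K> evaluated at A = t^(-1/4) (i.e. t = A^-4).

Markov-equivalent braids have isotopic closures, hence identical knot invariants. Strip the Markov moves from each word to reach a common short braid β, then compute V(t) once on β.
Braid A: s1^-1 s2^-1 s1 s1 s1 s2^-1 s1 s2^-1 s2^-1 s1^-1 on 3 strands has no conjugating prefix/suffix or stabilization to strip; take β = s1^-1 s2^-1 s1 s1 s1 s2^-1 s1 s2^-1 s2^-1 s1^-1.
Braid B: s1^-1 s2^-1 s1 s1 s1 s2^-1 s1 s2^-1 s2^-1 s1^-1 s3^-1 on 4 strands reduces by inverse Markov moves (closure unchanged at each step):
  Destabilize: the word has the form β·s3^-1 where s3^-1 occurs only as the final letter (β ∈ B_3); drop it and the last strand → 3 strands.
Reduced to β = s1^-1 s2^-1 s1 s1 s1 s2^-1 s1 s2^-1 s2^-1 s1^-1 on 3 strands, 10 crossings.
Both give the same β = s1^-1 s2^-1 s1 s1 s1 s2^-1 s1 s2^-1 s2^-1 s1^-1 on 3 strands, so one state sum suffices:
Braid: s1^-1 s2^-1 s1 s1 s1 s2^-1 s1 s2^-1 s2^-1 s1^-1 on 3 strands, 10 crossings.
Writhe w = (#positive) - (#negative) = 4 - 6 = -2.
State-sum expansion of <K>. There are 2^10 = 1024 states.
Smooth each crossing (0=||, 1=⌣⌢); contribution A^(Σ sign_k(1-2s_k)) * d^(L-1).
Tabulate the states by total A-exponent and number of loops L (A-exp: L × count):
  A^10: L=5 ×1
  A^8: L=4 ×10
  A^6: L=3 ×38, L=5 ×7
  A^4: L=2 ×67, L=4 ×49, L=6 ×4
  A^2: L=1 ×46, L=3 ×130, L=5 ×33, L=7 ×1
  A^0: L=2 ×131, L=4 ×110, L=6 ×11
  A^-2: L=1 ×25, L=3 ×133, L=5 ×51, L=7 ×1
  A^-4: L=2 ×37, L=4 ×72, L=6 ×11
  A^-6: L=3 ×25, L=5 ×19, L=7 ×1
  A^-8: L=4 ×8, L=6 ×2
  A^-10: L=5 ×1
Each group contributes A^e * Σ count * d^(L-1):
Powers of d = -A^2 - A^-2: d^2 = A^4 + 2 + A^-4; d^3 = -A^6 - 3*A^2 - 3*A^-2 - A^-6; d^4 = A^8 + 4*A^4 + 6 + 4*A^-4 + A^-8; d^5 = -A^10 - 5*A^6 - 10*A^2 - 10*A^-2 - 5*A^-6 - A^-10; d^6 = A^12 + 6*A^8 + 15*A^4 + 20 + 15*A^-4 + 6*A^-8 + A^-12.
  A^10 * (d^4) = A^18 + 4*A^14 + 6*A^10 + 4*A^6 + A^2
  A^8 * (10*d^3) = -10*A^14 - 30*A^10 - 30*A^6 - 10*A^2
  A^6 * (38*d^2 + 7*d^4) = 7*A^14 + 66*A^10 + 118*A^6 + 66*A^2 + 7*A^-2
  A^4 * (67*d + 49*d^3 + 4*d^5) = -4*A^14 - 69*A^10 - 254*A^6 - 254*A^2 - 69*A^-2 - 4*A^-6
  A^2 * (46 + 130*d^2 + 33*d^4 + d^6) = A^14 + 39*A^10 + 277*A^6 + 524*A^2 + 277*A^-2 + 39*A^-6 + A^-10
  A^0 * (131*d + 110*d^3 + 11*d^5) = -11*A^10 - 165*A^6 - 571*A^2 - 571*A^-2 - 165*A^-6 - 11*A^-10
  A^-2 * (25 + 133*d^2 + 51*d^4 + d^6) = A^10 + 57*A^6 + 352*A^2 + 617*A^-2 + 352*A^-6 + 57*A^-10 + A^-14
  A^-4 * (37*d + 72*d^3 + 11*d^5) = -11*A^6 - 127*A^2 - 363*A^-2 - 363*A^-6 - 127*A^-10 - 11*A^-14
  A^-6 * (25*d^2 + 19*d^4 + d^6) = A^6 + 25*A^2 + 116*A^-2 + 184*A^-6 + 116*A^-10 + 25*A^-14 + A^-18
  A^-8 * (8*d^3 + 2*d^5) = -2*A^2 - 18*A^-2 - 44*A^-6 - 44*A^-10 - 18*A^-14 - 2*A^-18
  A^-10 * (d^4) = A^-2 + 4*A^-6 + 6*A^-10 + 4*A^-14 + A^-18
Summing the groups: <K> = A^18 - 2*A^14 + 2*A^10 - 3*A^6 + 4*A^2 - 3*A^-2 + 3*A^-6 - 2*A^-10 + A^-14
Normalise by the writhe: (-A^3)^(-w) = (-A^3)^(2) = A^6, so f(A) = A^6 * <K> = A^24 - 2*A^20 + 2*A^16 - 3*A^12 + 4*A^8 - 3*A^4 + 3 - 2*A^-4 + A^-8.
Substitute A = t^(-1/4), i.e. A^e → t^(-e/4): V(t) = t^2 - 2*t + 3 - 3*t^-1 + 4*t^-2 - 3*t^-3 + 2*t^-4 - 2*t^-5 + t^-6

Answer: t^2 - 2*t + 3 - 3*t^-1 + 4*t^-2 - 3*t^-3 + 2*t^-4 - 2*t^-5 + t^-6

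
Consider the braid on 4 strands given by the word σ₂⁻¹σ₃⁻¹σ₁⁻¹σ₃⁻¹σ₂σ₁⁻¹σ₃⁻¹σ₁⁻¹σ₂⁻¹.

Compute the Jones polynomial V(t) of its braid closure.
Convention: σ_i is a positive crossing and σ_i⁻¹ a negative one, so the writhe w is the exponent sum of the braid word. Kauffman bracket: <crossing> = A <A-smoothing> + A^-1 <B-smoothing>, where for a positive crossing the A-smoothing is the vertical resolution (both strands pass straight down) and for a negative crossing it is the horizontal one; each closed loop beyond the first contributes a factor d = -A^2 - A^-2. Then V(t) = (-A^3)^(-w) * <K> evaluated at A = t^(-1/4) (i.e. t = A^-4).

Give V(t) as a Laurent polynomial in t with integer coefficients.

t^-2 - 2*t^-3 + 5*t^-4 - 5*t^-5 + 6*t^-6 - 6*t^-7 + 4*t^-8 - 3*t^-9 + t^-10

Derivation:
Braid: s2^-1 s3^-1 s1^-1 s3^-1 s2 s1^-1 s3^-1 s1^-1 s2^-1 on 4 strands, 9 crossings.
Writhe w = (#positive) - (#negative) = 1 - 8 = -7.
Computing the Kauffman bracket via state sum. There are 2^9 = 512 states.
For each crossing: s=0 is the vertical smoothing, s=1 horizontal. Crossing k contributes A^(sign_k * (1 - 2*s_k)); loop factor d = -A^2 - A^-2.
Tabulate the states by total A-exponent and number of loops L (A-exp: L × count):
  A^9: L=6 ×1
  A^7: L=5 ×9
  A^5: L=4 ×35, L=6 ×1
  A^3: L=3 ×74, L=5 ×10
  A^1: L=2 ×85, L=4 ×41
  A^-1: L=1 ×42, L=3 ×80, L=5 ×4
  A^-3: L=2 ×65, L=4 ×19
  A^-5: L=1 ×9, L=3 ×26, L=5 ×1
  A^-7: L=2 ×6, L=4 ×3
  A^-9: L=3 ×1
Each group contributes A^e * Σ count * d^(L-1):
Powers of d = -A^2 - A^-2: d^2 = A^4 + 2 + A^-4; d^3 = -A^6 - 3*A^2 - 3*A^-2 - A^-6; d^4 = A^8 + 4*A^4 + 6 + 4*A^-4 + A^-8; d^5 = -A^10 - 5*A^6 - 10*A^2 - 10*A^-2 - 5*A^-6 - A^-10.
  A^9 * (d^5) = -A^19 - 5*A^15 - 10*A^11 - 10*A^7 - 5*A^3 - A^-1
  A^7 * (9*d^4) = 9*A^15 + 36*A^11 + 54*A^7 + 36*A^3 + 9*A^-1
  A^5 * (35*d^3 + d^5) = -A^15 - 40*A^11 - 115*A^7 - 115*A^3 - 40*A^-1 - A^-5
  A^3 * (74*d^2 + 10*d^4) = 10*A^11 + 114*A^7 + 208*A^3 + 114*A^-1 + 10*A^-5
  A^1 * (85*d + 41*d^3) = -41*A^7 - 208*A^3 - 208*A^-1 - 41*A^-5
  A^-1 * (42 + 80*d^2 + 4*d^4) = 4*A^7 + 96*A^3 + 226*A^-1 + 96*A^-5 + 4*A^-9
  A^-3 * (65*d + 19*d^3) = -19*A^3 - 122*A^-1 - 122*A^-5 - 19*A^-9
  A^-5 * (9 + 26*d^2 + d^4) = A^3 + 30*A^-1 + 67*A^-5 + 30*A^-9 + A^-13
  A^-7 * (6*d + 3*d^3) = -3*A^-1 - 15*A^-5 - 15*A^-9 - 3*A^-13
  A^-9 * (d^2) = A^-5 + 2*A^-9 + A^-13
Summing the groups: <K> = -A^19 + 3*A^15 - 4*A^11 + 6*A^7 - 6*A^3 + 5*A^-1 - 5*A^-5 + 2*A^-9 - A^-13
Normalise by the writhe: (-A^3)^(-w) = (-A^3)^(7) = -A^21, so f(A) = -A^21 * <K> = A^40 - 3*A^36 + 4*A^32 - 6*A^28 + 6*A^24 - 5*A^20 + 5*A^16 - 2*A^12 + A^8.
Substitute A = t^(-1/4), i.e. A^e → t^(-e/4): V(t) = t^-2 - 2*t^-3 + 5*t^-4 - 5*t^-5 + 6*t^-6 - 6*t^-7 + 4*t^-8 - 3*t^-9 + t^-10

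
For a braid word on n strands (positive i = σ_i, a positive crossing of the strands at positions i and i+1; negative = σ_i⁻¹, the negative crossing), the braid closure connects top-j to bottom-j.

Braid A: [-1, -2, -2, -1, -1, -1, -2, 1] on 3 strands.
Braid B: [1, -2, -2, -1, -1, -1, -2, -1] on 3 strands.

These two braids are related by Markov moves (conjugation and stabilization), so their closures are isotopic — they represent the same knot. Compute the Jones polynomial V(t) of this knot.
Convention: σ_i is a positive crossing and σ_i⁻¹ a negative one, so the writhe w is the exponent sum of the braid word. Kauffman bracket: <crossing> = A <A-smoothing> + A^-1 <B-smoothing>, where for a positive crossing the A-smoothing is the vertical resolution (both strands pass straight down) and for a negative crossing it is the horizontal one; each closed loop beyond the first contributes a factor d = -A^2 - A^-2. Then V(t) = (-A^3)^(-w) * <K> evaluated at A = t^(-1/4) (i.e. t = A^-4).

t^-2 + 2*t^-4 - 2*t^-5 + t^-6 - 2*t^-7 + t^-8

Derivation:
Markov-equivalent braids have isotopic closures, hence identical knot invariants. Strip the Markov moves from each word to reach a common short braid β, then compute V(t) once on β.
Braid A: s1^-1 s2^-1 s2^-1 s1^-1 s1^-1 s1^-1 s2^-1 s1 on 3 strands reduces by inverse Markov moves (closure unchanged at each step):
  Deconjugate: the word is γ·β·γ⁻¹ with γ = s1^-1 (prefix) and γ⁻¹ = s1 (suffix); strip both.
Reduced to β = s2^-1 s2^-1 s1^-1 s1^-1 s1^-1 s2^-1 on 3 strands, 6 crossings.
Braid B: s1 s2^-1 s2^-1 s1^-1 s1^-1 s1^-1 s2^-1 s1^-1 on 3 strands reduces by inverse Markov moves (closure unchanged at each step):
  Deconjugate: the word is γ·β·γ⁻¹ with γ = s1 (prefix) and γ⁻¹ = s1^-1 (suffix); strip both.
Reduced to β = s2^-1 s2^-1 s1^-1 s1^-1 s1^-1 s2^-1 on 3 strands, 6 crossings.
Both give the same β = s2^-1 s2^-1 s1^-1 s1^-1 s1^-1 s2^-1 on 3 strands, so one state sum suffices:
Braid: s2^-1 s2^-1 s1^-1 s1^-1 s1^-1 s2^-1 on 3 strands, 6 crossings.
Writhe w = (#positive) - (#negative) = 0 - 6 = -6.
Computing the Kauffman bracket via state sum. There are 2^6 = 64 states.
Each crossing splits two ways (0=vertical, 1=horizontal). The state's weight is A^(#A-smoothings - #B-smoothings) * d^(loops - 1).
Tabulate the states by total A-exponent and number of loops L (A-exp: L × count):
  A^6: L=5 ×1
  A^4: L=4 ×6
  A^2: L=3 ×15
  A^0: L=2 ×18, L=4 ×2
  A^-2: L=1 ×9, L=3 ×6
  A^-4: L=2 ×6
  A^-6: L=3 ×1
Each group contributes A^e * Σ count * d^(L-1):
Powers of d = -A^2 - A^-2: d^2 = A^4 + 2 + A^-4; d^3 = -A^6 - 3*A^2 - 3*A^-2 - A^-6; d^4 = A^8 + 4*A^4 + 6 + 4*A^-4 + A^-8.
  A^6 * (d^4) = A^14 + 4*A^10 + 6*A^6 + 4*A^2 + A^-2
  A^4 * (6*d^3) = -6*A^10 - 18*A^6 - 18*A^2 - 6*A^-2
  A^2 * (15*d^2) = 15*A^6 + 30*A^2 + 15*A^-2
  A^0 * (18*d + 2*d^3) = -2*A^6 - 24*A^2 - 24*A^-2 - 2*A^-6
  A^-2 * (9 + 6*d^2) = 6*A^2 + 21*A^-2 + 6*A^-6
  A^-4 * (6*d) = -6*A^-2 - 6*A^-6
  A^-6 * (d^2) = A^-2 + 2*A^-6 + A^-10
Summing the groups: <K> = A^14 - 2*A^10 + A^6 - 2*A^2 + 2*A^-2 + A^-10
Normalise by the writhe: (-A^3)^(-w) = (-A^3)^(6) = A^18, so f(A) = A^18 * <K> = A^32 - 2*A^28 + A^24 - 2*A^20 + 2*A^16 + A^8.
Substitute A = t^(-1/4), i.e. A^e → t^(-e/4): V(t) = t^-2 + 2*t^-4 - 2*t^-5 + t^-6 - 2*t^-7 + t^-8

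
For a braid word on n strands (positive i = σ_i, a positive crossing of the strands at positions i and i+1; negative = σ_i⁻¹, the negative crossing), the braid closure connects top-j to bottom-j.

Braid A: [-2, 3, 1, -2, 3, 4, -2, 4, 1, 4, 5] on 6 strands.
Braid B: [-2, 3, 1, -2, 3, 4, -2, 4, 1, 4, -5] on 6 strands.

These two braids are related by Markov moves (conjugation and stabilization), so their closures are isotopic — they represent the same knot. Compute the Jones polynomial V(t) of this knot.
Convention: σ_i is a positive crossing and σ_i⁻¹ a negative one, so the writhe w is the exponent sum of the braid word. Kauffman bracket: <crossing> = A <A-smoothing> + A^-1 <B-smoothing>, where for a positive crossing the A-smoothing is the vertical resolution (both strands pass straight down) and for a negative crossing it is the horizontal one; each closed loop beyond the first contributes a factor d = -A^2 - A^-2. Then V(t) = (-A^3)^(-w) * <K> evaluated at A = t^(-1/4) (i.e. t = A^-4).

-t^8 + 3*t^7 - 5*t^6 + 8*t^5 - 10*t^4 + 10*t^3 - 10*t^2 + 8*t - 4 + 3*t^-1 - t^-2

Derivation:
Markov-equivalent braids have isotopic closures, hence identical knot invariants. Strip the Markov moves from each word to reach a common short braid β, then compute V(t) once on β.
Braid A: s2^-1 s3 s1 s2^-1 s3 s4 s2^-1 s4 s1 s4 s5 on 6 strands reduces by inverse Markov moves (closure unchanged at each step):
  Destabilize: the word has the form β·s5 where s5 occurs only as the final letter (β ∈ B_5); drop it and the last strand → 5 strands.
Reduced to β = s2^-1 s3 s1 s2^-1 s3 s4 s2^-1 s4 s1 s4 on 5 strands, 10 crossings.
Braid B: s2^-1 s3 s1 s2^-1 s3 s4 s2^-1 s4 s1 s4 s5^-1 on 6 strands reduces by inverse Markov moves (closure unchanged at each step):
  Destabilize: the word has the form β·s5^-1 where s5^-1 occurs only as the final letter (β ∈ B_5); drop it and the last strand → 5 strands.
Reduced to β = s2^-1 s3 s1 s2^-1 s3 s4 s2^-1 s4 s1 s4 on 5 strands, 10 crossings.
Both give the same β = s2^-1 s3 s1 s2^-1 s3 s4 s2^-1 s4 s1 s4 on 5 strands, so one state sum suffices:
Braid: s2^-1 s3 s1 s2^-1 s3 s4 s2^-1 s4 s1 s4 on 5 strands, 10 crossings.
Writhe w = (#positive) - (#negative) = 7 - 3 = 4.
Computing the Kauffman bracket via state sum. There are 2^10 = 1024 states.
For each crossing: s=0 is the vertical smoothing, s=1 horizontal. Crossing k contributes A^(sign_k * (1 - 2*s_k)); loop factor d = -A^2 - A^-2.
Tabulate the states by total A-exponent and number of loops L (A-exp: L × count):
  A^10: L=6 ×1
  A^8: L=5 ×10
  A^6: L=4 ×42, L=6 ×3
  A^4: L=3 ×95, L=5 ×24, L=7 ×1
  A^2: L=2 ×117, L=4 ×86, L=6 ×7
  A^0: L=1 ×63, L=3 ×157, L=5 ×32
  A^-2: L=2 ×120, L=4 ×87, L=6 ×3
  A^-4: L=3 ×99, L=5 ×21
  A^-6: L=4 ×43, L=6 ×2
  A^-8: L=5 ×10
  A^-10: L=6 ×1
Each group contributes A^e * Σ count * d^(L-1):
Powers of d = -A^2 - A^-2: d^2 = A^4 + 2 + A^-4; d^3 = -A^6 - 3*A^2 - 3*A^-2 - A^-6; d^4 = A^8 + 4*A^4 + 6 + 4*A^-4 + A^-8; d^5 = -A^10 - 5*A^6 - 10*A^2 - 10*A^-2 - 5*A^-6 - A^-10; d^6 = A^12 + 6*A^8 + 15*A^4 + 20 + 15*A^-4 + 6*A^-8 + A^-12.
  A^10 * (d^5) = -A^20 - 5*A^16 - 10*A^12 - 10*A^8 - 5*A^4 - 1
  A^8 * (10*d^4) = 10*A^16 + 40*A^12 + 60*A^8 + 40*A^4 + 10
  A^6 * (42*d^3 + 3*d^5) = -3*A^16 - 57*A^12 - 156*A^8 - 156*A^4 - 57 - 3*A^-4
  A^4 * (95*d^2 + 24*d^4 + d^6) = A^16 + 30*A^12 + 206*A^8 + 354*A^4 + 206 + 30*A^-4 + A^-8
  A^2 * (117*d + 86*d^3 + 7*d^5) = -7*A^12 - 121*A^8 - 445*A^4 - 445 - 121*A^-4 - 7*A^-8
  A^0 * (63 + 157*d^2 + 32*d^4) = 32*A^8 + 285*A^4 + 569 + 285*A^-4 + 32*A^-8
  A^-2 * (120*d + 87*d^3 + 3*d^5) = -3*A^8 - 102*A^4 - 411 - 411*A^-4 - 102*A^-8 - 3*A^-12
  A^-4 * (99*d^2 + 21*d^4) = 21*A^4 + 183 + 324*A^-4 + 183*A^-8 + 21*A^-12
  A^-6 * (43*d^3 + 2*d^5) = -2*A^4 - 53 - 149*A^-4 - 149*A^-8 - 53*A^-12 - 2*A^-16
  A^-8 * (10*d^4) = 10 + 40*A^-4 + 60*A^-8 + 40*A^-12 + 10*A^-16
  A^-10 * (d^5) = -1 - 5*A^-4 - 10*A^-8 - 10*A^-12 - 5*A^-16 - A^-20
Summing the groups: <K> = -A^20 + 3*A^16 - 4*A^12 + 8*A^8 - 10*A^4 + 10 - 10*A^-4 + 8*A^-8 - 5*A^-12 + 3*A^-16 - A^-20
Normalise by the writhe: (-A^3)^(-w) = (-A^3)^(-4) = A^-12, so f(A) = A^-12 * <K> = -A^8 + 3*A^4 - 4 + 8*A^-4 - 10*A^-8 + 10*A^-12 - 10*A^-16 + 8*A^-20 - 5*A^-24 + 3*A^-28 - A^-32.
Substitute A = t^(-1/4), i.e. A^e → t^(-e/4): V(t) = -t^8 + 3*t^7 - 5*t^6 + 8*t^5 - 10*t^4 + 10*t^3 - 10*t^2 + 8*t - 4 + 3*t^-1 - t^-2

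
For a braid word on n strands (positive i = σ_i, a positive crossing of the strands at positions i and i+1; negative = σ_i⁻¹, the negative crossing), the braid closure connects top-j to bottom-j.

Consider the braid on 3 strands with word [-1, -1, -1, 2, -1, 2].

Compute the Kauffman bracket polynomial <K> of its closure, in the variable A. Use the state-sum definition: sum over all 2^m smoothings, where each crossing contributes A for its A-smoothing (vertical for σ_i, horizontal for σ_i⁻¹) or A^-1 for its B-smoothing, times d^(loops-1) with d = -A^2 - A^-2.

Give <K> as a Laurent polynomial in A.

A^14 - 2*A^10 + 2*A^6 - 2*A^2 + 2*A^-2 - A^-6 + A^-10

Derivation:
Braid: s1^-1 s1^-1 s1^-1 s2 s1^-1 s2 on 3 strands, 6 crossings.
Writhe w = (#positive) - (#negative) = 2 - 4 = -2.
Enumerate smoothing states for the bracket polynomial. There are 2^6 = 64 states.
For each crossing: s=0 is the vertical smoothing, s=1 horizontal. Crossing k contributes A^(sign_k * (1 - 2*s_k)); loop factor d = -A^2 - A^-2.
Tabulate the states by total A-exponent and number of loops L (A-exp: L × count):
  A^6: L=5 ×1
  A^4: L=4 ×6
  A^2: L=3 ×15
  A^0: L=2 ×19, L=4 ×1
  A^-2: L=1 ×11, L=3 ×4
  A^-4: L=2 ×6
  A^-6: L=3 ×1
Each group contributes A^e * Σ count * d^(L-1):
Powers of d = -A^2 - A^-2: d^2 = A^4 + 2 + A^-4; d^3 = -A^6 - 3*A^2 - 3*A^-2 - A^-6; d^4 = A^8 + 4*A^4 + 6 + 4*A^-4 + A^-8.
  A^6 * (d^4) = A^14 + 4*A^10 + 6*A^6 + 4*A^2 + A^-2
  A^4 * (6*d^3) = -6*A^10 - 18*A^6 - 18*A^2 - 6*A^-2
  A^2 * (15*d^2) = 15*A^6 + 30*A^2 + 15*A^-2
  A^0 * (19*d + d^3) = -A^6 - 22*A^2 - 22*A^-2 - A^-6
  A^-2 * (11 + 4*d^2) = 4*A^2 + 19*A^-2 + 4*A^-6
  A^-4 * (6*d) = -6*A^-2 - 6*A^-6
  A^-6 * (d^2) = A^-2 + 2*A^-6 + A^-10
Summing the groups: <K> = A^14 - 2*A^10 + 2*A^6 - 2*A^2 + 2*A^-2 - A^-6 + A^-10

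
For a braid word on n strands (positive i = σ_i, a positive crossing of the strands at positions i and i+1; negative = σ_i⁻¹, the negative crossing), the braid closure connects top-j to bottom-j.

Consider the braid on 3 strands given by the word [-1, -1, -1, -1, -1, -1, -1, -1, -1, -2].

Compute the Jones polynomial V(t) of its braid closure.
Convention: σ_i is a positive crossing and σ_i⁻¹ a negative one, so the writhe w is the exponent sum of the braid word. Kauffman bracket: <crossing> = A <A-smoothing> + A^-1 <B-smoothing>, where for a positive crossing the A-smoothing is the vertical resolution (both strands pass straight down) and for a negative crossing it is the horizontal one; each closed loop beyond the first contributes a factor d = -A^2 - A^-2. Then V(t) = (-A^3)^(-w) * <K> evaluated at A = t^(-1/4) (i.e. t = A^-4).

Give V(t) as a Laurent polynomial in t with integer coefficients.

t^-4 + t^-6 - t^-7 + t^-8 - t^-9 + t^-10 - t^-11 + t^-12 - t^-13

Derivation:
The presented braid s1^-1 s1^-1 s1^-1 s1^-1 s1^-1 s1^-1 s1^-1 s1^-1 s1^-1 s2^-1 on 3 strands reduces by inverse Markov moves (closure unchanged at each step):
  Destabilize: the word has the form β·s2^-1 where s2^-1 occurs only as the final letter (β ∈ B_2); drop it and the last strand → 2 strands.
Reduced to β = s1^-1 s1^-1 s1^-1 s1^-1 s1^-1 s1^-1 s1^-1 s1^-1 s1^-1 on 2 strands, 9 crossings.
Compute on β:
Braid: s1^-1 s1^-1 s1^-1 s1^-1 s1^-1 s1^-1 s1^-1 s1^-1 s1^-1 on 2 strands, 9 crossings.
Writhe w = (#positive) - (#negative) = 0 - 9 = -9.
Enumerate smoothing states for the bracket polynomial. There are 2^9 = 512 states.
Smooth each crossing (0=||, 1=⌣⌢); contribution A^(Σ sign_k(1-2s_k)) * d^(L-1).
Tabulate the states by total A-exponent and number of loops L (A-exp: L × count):
  A^9: L=9 ×1
  A^7: L=8 ×9
  A^5: L=7 ×36
  A^3: L=6 ×84
  A^1: L=5 ×126
  A^-1: L=4 ×126
  A^-3: L=3 ×84
  A^-5: L=2 ×36
  A^-7: L=1 ×9
  A^-9: L=2 ×1
Each group contributes A^e * Σ count * d^(L-1):
Powers of d = -A^2 - A^-2: d^2 = A^4 + 2 + A^-4; d^3 = -A^6 - 3*A^2 - 3*A^-2 - A^-6; d^4 = A^8 + 4*A^4 + 6 + 4*A^-4 + A^-8; d^5 = -A^10 - 5*A^6 - 10*A^2 - 10*A^-2 - 5*A^-6 - A^-10; d^6 = A^12 + 6*A^8 + 15*A^4 + 20 + 15*A^-4 + 6*A^-8 + A^-12; d^7 = -A^14 - 7*A^10 - 21*A^6 - 35*A^2 - 35*A^-2 - 21*A^-6 - 7*A^-10 - A^-14; d^8 = A^16 + 8*A^12 + 28*A^8 + 56*A^4 + 70 + 56*A^-4 + 28*A^-8 + 8*A^-12 + A^-16.
  A^9 * (d^8) = A^25 + 8*A^21 + 28*A^17 + 56*A^13 + 70*A^9 + 56*A^5 + 28*A + 8*A^-3 + A^-7
  A^7 * (9*d^7) = -9*A^21 - 63*A^17 - 189*A^13 - 315*A^9 - 315*A^5 - 189*A - 63*A^-3 - 9*A^-7
  A^5 * (36*d^6) = 36*A^17 + 216*A^13 + 540*A^9 + 720*A^5 + 540*A + 216*A^-3 + 36*A^-7
  A^3 * (84*d^5) = -84*A^13 - 420*A^9 - 840*A^5 - 840*A - 420*A^-3 - 84*A^-7
  A^1 * (126*d^4) = 126*A^9 + 504*A^5 + 756*A + 504*A^-3 + 126*A^-7
  A^-1 * (126*d^3) = -126*A^5 - 378*A - 378*A^-3 - 126*A^-7
  A^-3 * (84*d^2) = 84*A + 168*A^-3 + 84*A^-7
  A^-5 * (36*d) = -36*A^-3 - 36*A^-7
  A^-7 * (9) = 9*A^-7
  A^-9 * (d) = -A^-7 - A^-11
Summing the groups: <K> = A^25 - A^21 + A^17 - A^13 + A^9 - A^5 + A - A^-3 - A^-11
Normalise by the writhe: (-A^3)^(-w) = (-A^3)^(9) = -A^27, so f(A) = -A^27 * <K> = -A^52 + A^48 - A^44 + A^40 - A^36 + A^32 - A^28 + A^24 + A^16.
Substitute A = t^(-1/4), i.e. A^e → t^(-e/4): V(t) = t^-4 + t^-6 - t^-7 + t^-8 - t^-9 + t^-10 - t^-11 + t^-12 - t^-13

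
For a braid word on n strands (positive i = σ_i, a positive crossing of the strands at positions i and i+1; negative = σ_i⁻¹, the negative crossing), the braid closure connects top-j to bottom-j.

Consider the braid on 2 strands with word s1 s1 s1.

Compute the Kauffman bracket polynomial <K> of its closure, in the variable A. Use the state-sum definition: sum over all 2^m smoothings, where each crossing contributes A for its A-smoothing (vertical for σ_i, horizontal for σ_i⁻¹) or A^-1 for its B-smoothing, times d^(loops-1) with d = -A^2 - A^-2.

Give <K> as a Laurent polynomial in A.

-A^5 - A^-3 + A^-7

Derivation:
Braid: s1 s1 s1 on 2 strands, 3 crossings.
Writhe w = (#positive) - (#negative) = 3 - 0 = 3.
Enumerate smoothing states for the bracket polynomial. There are 2^3 = 8 states.
Smooth each crossing (0=||, 1=⌣⌢); contribution A^(Σ sign_k(1-2s_k)) * d^(L-1).
  state 000: A-exp=+3, loops=2, term = A^3 * d^1
  state 001: A-exp=+1, loops=1, term = A^1 * d^0
  state 010: A-exp=+1, loops=1, term = A^1 * d^0
  state 011: A-exp=-1, loops=2, term = A^-1 * d^1
  state 100: A-exp=+1, loops=1, term = A^1 * d^0
  state 101: A-exp=-1, loops=2, term = A^-1 * d^1
  state 110: A-exp=-1, loops=2, term = A^-1 * d^1
  state 111: A-exp=-3, loops=3, term = A^-3 * d^2
Collect the terms by A-exponent (count of states per loop number):
Powers of d = -A^2 - A^-2: d^2 = A^4 + 2 + A^-4.
  A^3 * (d) = -A^5 - A
  A^1 * (3) = 3*A
  A^-1 * (3*d) = -3*A - 3*A^-3
  A^-3 * (d^2) = A + 2*A^-3 + A^-7
Summing the groups: <K> = -A^5 - A^-3 + A^-7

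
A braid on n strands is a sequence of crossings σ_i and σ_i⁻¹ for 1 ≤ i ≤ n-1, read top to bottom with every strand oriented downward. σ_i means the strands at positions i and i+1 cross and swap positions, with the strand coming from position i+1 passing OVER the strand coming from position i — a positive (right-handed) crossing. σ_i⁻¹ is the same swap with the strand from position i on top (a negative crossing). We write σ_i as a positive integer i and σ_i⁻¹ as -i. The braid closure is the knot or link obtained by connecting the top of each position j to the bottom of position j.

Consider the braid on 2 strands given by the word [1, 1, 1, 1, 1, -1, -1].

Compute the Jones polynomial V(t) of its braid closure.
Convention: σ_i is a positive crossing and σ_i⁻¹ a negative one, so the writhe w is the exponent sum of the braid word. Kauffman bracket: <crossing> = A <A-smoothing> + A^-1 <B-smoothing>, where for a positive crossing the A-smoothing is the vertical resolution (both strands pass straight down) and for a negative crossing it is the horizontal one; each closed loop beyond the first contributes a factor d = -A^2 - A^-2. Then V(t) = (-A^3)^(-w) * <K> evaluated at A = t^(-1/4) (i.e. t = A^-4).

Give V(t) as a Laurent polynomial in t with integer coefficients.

-t^4 + t^3 + t

Derivation:
The presented braid s1 s1 s1 s1 s1 s1^-1 s1^-1 on 2 strands reduces by inverse Markov moves (closure unchanged at each step):
  Deconjugate: the word is γ·β·γ⁻¹ with γ = s1 s1 (prefix) and γ⁻¹ = s1^-1 s1^-1 (suffix); strip both.
Reduced to β = s1 s1 s1 on 2 strands, 3 crossings.
Compute on β:
Braid: s1 s1 s1 on 2 strands, 3 crossings.
Writhe w = (#positive) - (#negative) = 3 - 0 = 3.
State-sum expansion of <K>. There are 2^3 = 8 states.
Each crossing splits two ways (0=vertical, 1=horizontal). The state's weight is A^(#A-smoothings - #B-smoothings) * d^(loops - 1).
  state 000: A-exp=+3, loops=2, term = A^3 * d^1
  state 001: A-exp=+1, loops=1, term = A^1 * d^0
  state 010: A-exp=+1, loops=1, term = A^1 * d^0
  state 011: A-exp=-1, loops=2, term = A^-1 * d^1
  state 100: A-exp=+1, loops=1, term = A^1 * d^0
  state 101: A-exp=-1, loops=2, term = A^-1 * d^1
  state 110: A-exp=-1, loops=2, term = A^-1 * d^1
  state 111: A-exp=-3, loops=3, term = A^-3 * d^2
Collect the terms by A-exponent (count of states per loop number):
Powers of d = -A^2 - A^-2: d^2 = A^4 + 2 + A^-4.
  A^3 * (d) = -A^5 - A
  A^1 * (3) = 3*A
  A^-1 * (3*d) = -3*A - 3*A^-3
  A^-3 * (d^2) = A + 2*A^-3 + A^-7
Summing the groups: <K> = -A^5 - A^-3 + A^-7
Normalise by the writhe: (-A^3)^(-w) = (-A^3)^(-3) = -A^-9, so f(A) = -A^-9 * <K> = A^-4 + A^-12 - A^-16.
Substitute A = t^(-1/4), i.e. A^e → t^(-e/4): V(t) = -t^4 + t^3 + t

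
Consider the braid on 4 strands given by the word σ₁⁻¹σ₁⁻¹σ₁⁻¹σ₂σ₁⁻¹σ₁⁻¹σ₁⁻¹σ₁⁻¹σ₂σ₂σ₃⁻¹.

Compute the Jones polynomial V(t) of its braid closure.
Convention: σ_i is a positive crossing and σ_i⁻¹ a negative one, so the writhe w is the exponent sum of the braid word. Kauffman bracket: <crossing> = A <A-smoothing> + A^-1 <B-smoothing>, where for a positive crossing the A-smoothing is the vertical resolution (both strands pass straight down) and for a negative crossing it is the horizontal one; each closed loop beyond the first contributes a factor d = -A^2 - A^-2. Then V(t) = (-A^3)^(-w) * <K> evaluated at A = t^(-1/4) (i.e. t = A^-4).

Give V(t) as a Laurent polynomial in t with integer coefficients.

The presented braid s1^-1 s1^-1 s1^-1 s2 s1^-1 s1^-1 s1^-1 s1^-1 s2 s2 s3^-1 on 4 strands reduces by inverse Markov moves (closure unchanged at each step):
  Destabilize: the word has the form β·s3^-1 where s3^-1 occurs only as the final letter (β ∈ B_3); drop it and the last strand → 3 strands.
Reduced to β = s1^-1 s1^-1 s1^-1 s2 s1^-1 s1^-1 s1^-1 s1^-1 s2 s2 on 3 strands, 10 crossings.
Compute on β:
Braid: s1^-1 s1^-1 s1^-1 s2 s1^-1 s1^-1 s1^-1 s1^-1 s2 s2 on 3 strands, 10 crossings.
Writhe w = (#positive) - (#negative) = 3 - 7 = -4.
Computing the Kauffman bracket via state sum. There are 2^10 = 1024 states.
For each crossing: s=0 is the vertical smoothing, s=1 horizontal. Crossing k contributes A^(sign_k * (1 - 2*s_k)); loop factor d = -A^2 - A^-2.
Tabulate the states by total A-exponent and number of loops L (A-exp: L × count):
  A^10: L=8 ×1
  A^8: L=7 ×10
  A^6: L=6 ×44, L=8 ×1
  A^4: L=5 ×112, L=7 ×8
  A^2: L=4 ×182, L=6 ×28
  A^0: L=3 ×194, L=5 ×58
  A^-2: L=2 ×130, L=4 ×79, L=6 ×1
  A^-4: L=1 ×45, L=3 ×70, L=5 ×5
  A^-6: L=2 ×36, L=4 ×9
  A^-8: L=3 ×10
  A^-10: L=4 ×1
Each group contributes A^e * Σ count * d^(L-1):
Powers of d = -A^2 - A^-2: d^2 = A^4 + 2 + A^-4; d^3 = -A^6 - 3*A^2 - 3*A^-2 - A^-6; d^4 = A^8 + 4*A^4 + 6 + 4*A^-4 + A^-8; d^5 = -A^10 - 5*A^6 - 10*A^2 - 10*A^-2 - 5*A^-6 - A^-10; d^6 = A^12 + 6*A^8 + 15*A^4 + 20 + 15*A^-4 + 6*A^-8 + A^-12; d^7 = -A^14 - 7*A^10 - 21*A^6 - 35*A^2 - 35*A^-2 - 21*A^-6 - 7*A^-10 - A^-14.
  A^10 * (d^7) = -A^24 - 7*A^20 - 21*A^16 - 35*A^12 - 35*A^8 - 21*A^4 - 7 - A^-4
  A^8 * (10*d^6) = 10*A^20 + 60*A^16 + 150*A^12 + 200*A^8 + 150*A^4 + 60 + 10*A^-4
  A^6 * (44*d^5 + d^7) = -A^20 - 51*A^16 - 241*A^12 - 475*A^8 - 475*A^4 - 241 - 51*A^-4 - A^-8
  A^4 * (112*d^4 + 8*d^6) = 8*A^16 + 160*A^12 + 568*A^8 + 832*A^4 + 568 + 160*A^-4 + 8*A^-8
  A^2 * (182*d^3 + 28*d^5) = -28*A^12 - 322*A^8 - 826*A^4 - 826 - 322*A^-4 - 28*A^-8
  A^0 * (194*d^2 + 58*d^4) = 58*A^8 + 426*A^4 + 736 + 426*A^-4 + 58*A^-8
  A^-2 * (130*d + 79*d^3 + d^5) = -A^8 - 84*A^4 - 377 - 377*A^-4 - 84*A^-8 - A^-12
  A^-4 * (45 + 70*d^2 + 5*d^4) = 5*A^4 + 90 + 215*A^-4 + 90*A^-8 + 5*A^-12
  A^-6 * (36*d + 9*d^3) = -9 - 63*A^-4 - 63*A^-8 - 9*A^-12
  A^-8 * (10*d^2) = 10*A^-4 + 20*A^-8 + 10*A^-12
  A^-10 * (d^3) = -A^-4 - 3*A^-8 - 3*A^-12 - A^-16
Summing the groups: <K> = -A^24 + 2*A^20 - 4*A^16 + 6*A^12 - 7*A^8 + 7*A^4 - 6 + 6*A^-4 - 3*A^-8 + 2*A^-12 - A^-16
Normalise by the writhe: (-A^3)^(-w) = (-A^3)^(4) = A^12, so f(A) = A^12 * <K> = -A^36 + 2*A^32 - 4*A^28 + 6*A^24 - 7*A^20 + 7*A^16 - 6*A^12 + 6*A^8 - 3*A^4 + 2 - A^-4.
Substitute A = t^(-1/4), i.e. A^e → t^(-e/4): V(t) = -t + 2 - 3*t^-1 + 6*t^-2 - 6*t^-3 + 7*t^-4 - 7*t^-5 + 6*t^-6 - 4*t^-7 + 2*t^-8 - t^-9

Answer: -t + 2 - 3*t^-1 + 6*t^-2 - 6*t^-3 + 7*t^-4 - 7*t^-5 + 6*t^-6 - 4*t^-7 + 2*t^-8 - t^-9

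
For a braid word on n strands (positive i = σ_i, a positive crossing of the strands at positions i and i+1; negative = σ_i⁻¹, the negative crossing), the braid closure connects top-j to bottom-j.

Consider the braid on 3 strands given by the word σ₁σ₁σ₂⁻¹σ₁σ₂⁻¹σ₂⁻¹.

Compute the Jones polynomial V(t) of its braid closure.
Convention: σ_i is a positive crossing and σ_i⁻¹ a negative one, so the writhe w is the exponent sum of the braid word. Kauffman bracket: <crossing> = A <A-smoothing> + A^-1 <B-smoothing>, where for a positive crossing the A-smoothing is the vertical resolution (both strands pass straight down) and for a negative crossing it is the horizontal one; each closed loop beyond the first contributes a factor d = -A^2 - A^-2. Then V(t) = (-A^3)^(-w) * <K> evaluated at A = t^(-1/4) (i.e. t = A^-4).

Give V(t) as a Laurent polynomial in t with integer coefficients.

-t^3 + 2*t^2 - 2*t + 3 - 2*t^-1 + 2*t^-2 - t^-3

Derivation:
Braid: s1 s1 s2^-1 s1 s2^-1 s2^-1 on 3 strands, 6 crossings.
Writhe w = (#positive) - (#negative) = 3 - 3 = 0.
Enumerate smoothing states for the bracket polynomial. There are 2^6 = 64 states.
Smooth each crossing (0=||, 1=⌣⌢); contribution A^(Σ sign_k(1-2s_k)) * d^(L-1).
Tabulate the states by total A-exponent and number of loops L (A-exp: L × count):
  A^6: L=4 ×1
  A^4: L=3 ×6
  A^2: L=2 ×14, L=4 ×1
  A^0: L=1 ×13, L=3 ×7
  A^-2: L=2 ×14, L=4 ×1
  A^-4: L=3 ×6
  A^-6: L=4 ×1
Each group contributes A^e * Σ count * d^(L-1):
Powers of d = -A^2 - A^-2: d^2 = A^4 + 2 + A^-4; d^3 = -A^6 - 3*A^2 - 3*A^-2 - A^-6.
  A^6 * (d^3) = -A^12 - 3*A^8 - 3*A^4 - 1
  A^4 * (6*d^2) = 6*A^8 + 12*A^4 + 6
  A^2 * (14*d + d^3) = -A^8 - 17*A^4 - 17 - A^-4
  A^0 * (13 + 7*d^2) = 7*A^4 + 27 + 7*A^-4
  A^-2 * (14*d + d^3) = -A^4 - 17 - 17*A^-4 - A^-8
  A^-4 * (6*d^2) = 6 + 12*A^-4 + 6*A^-8
  A^-6 * (d^3) = -1 - 3*A^-4 - 3*A^-8 - A^-12
Summing the groups: <K> = -A^12 + 2*A^8 - 2*A^4 + 3 - 2*A^-4 + 2*A^-8 - A^-12
Normalise by the writhe: (-A^3)^(-w) = (-A^3)^(0) = 1, so f(A) = 1 * <K> = -A^12 + 2*A^8 - 2*A^4 + 3 - 2*A^-4 + 2*A^-8 - A^-12.
Substitute A = t^(-1/4), i.e. A^e → t^(-e/4): V(t) = -t^3 + 2*t^2 - 2*t + 3 - 2*t^-1 + 2*t^-2 - t^-3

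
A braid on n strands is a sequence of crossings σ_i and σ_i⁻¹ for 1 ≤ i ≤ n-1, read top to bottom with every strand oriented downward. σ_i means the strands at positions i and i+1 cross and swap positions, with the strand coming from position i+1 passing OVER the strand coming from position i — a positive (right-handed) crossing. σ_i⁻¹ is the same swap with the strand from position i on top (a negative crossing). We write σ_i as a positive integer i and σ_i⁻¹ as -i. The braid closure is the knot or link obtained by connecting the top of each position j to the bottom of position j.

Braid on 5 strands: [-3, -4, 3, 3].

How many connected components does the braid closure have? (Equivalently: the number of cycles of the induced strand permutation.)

Track the strand permutation on 5 strands, starting from identity.
  step 1: s3^-1 swaps positions 3,4 -> [1 2 4 3 5]
  step 2: s4^-1 swaps positions 4,5 -> [1 2 4 5 3]
  step 3: s3 swaps positions 3,4 -> [1 2 5 4 3]
  step 4: s3 swaps positions 3,4 -> [1 2 4 5 3]
Final permutation (position -> original strand): [1 2 4 5 3]
Closure components = cycle count of this permutation = 3.

Answer: 3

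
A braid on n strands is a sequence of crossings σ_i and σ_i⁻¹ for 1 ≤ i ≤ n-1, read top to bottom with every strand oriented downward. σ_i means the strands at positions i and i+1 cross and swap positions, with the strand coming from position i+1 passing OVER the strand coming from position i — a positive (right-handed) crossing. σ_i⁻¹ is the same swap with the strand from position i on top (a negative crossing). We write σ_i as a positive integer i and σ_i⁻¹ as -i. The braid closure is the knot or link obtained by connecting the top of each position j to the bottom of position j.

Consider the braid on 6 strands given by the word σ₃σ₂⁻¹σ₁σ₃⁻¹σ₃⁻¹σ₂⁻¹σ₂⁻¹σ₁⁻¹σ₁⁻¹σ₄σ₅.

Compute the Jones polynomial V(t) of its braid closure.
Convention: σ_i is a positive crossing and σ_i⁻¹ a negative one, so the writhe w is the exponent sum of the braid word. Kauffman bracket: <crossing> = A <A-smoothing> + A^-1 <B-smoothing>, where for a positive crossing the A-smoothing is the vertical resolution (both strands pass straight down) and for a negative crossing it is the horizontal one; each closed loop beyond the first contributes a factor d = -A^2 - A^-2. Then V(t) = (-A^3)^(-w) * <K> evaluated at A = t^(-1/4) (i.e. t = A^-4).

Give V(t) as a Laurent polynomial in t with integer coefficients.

The presented braid s3 s2^-1 s1 s3^-1 s3^-1 s2^-1 s2^-1 s1^-1 s1^-1 s4 s5 on 6 strands reduces by inverse Markov moves (closure unchanged at each step):
  Destabilize: the word has the form β·s5 where s5 occurs only as the final letter (β ∈ B_5); drop it and the last strand → 5 strands.
  Destabilize: the word has the form β·s4 where s4 occurs only as the final letter (β ∈ B_4); drop it and the last strand → 4 strands.
Reduced to β = s3 s2^-1 s1 s3^-1 s3^-1 s2^-1 s2^-1 s1^-1 s1^-1 on 4 strands, 9 crossings.
Compute on β:
Braid: s3 s2^-1 s1 s3^-1 s3^-1 s2^-1 s2^-1 s1^-1 s1^-1 on 4 strands, 9 crossings.
Writhe w = (#positive) - (#negative) = 2 - 7 = -5.
Computing the Kauffman bracket via state sum. There are 2^9 = 512 states.
Smooth each crossing (0=||, 1=⌣⌢); contribution A^(Σ sign_k(1-2s_k)) * d^(L-1).
Tabulate the states by total A-exponent and number of loops L (A-exp: L × count):
  A^9: L=5 ×1
  A^7: L=4 ×9
  A^5: L=3 ×31, L=5 ×5
  A^3: L=2 ×48, L=4 ×35, L=6 ×1
  A^1: L=1 ×28, L=3 ×86, L=5 ×12
  A^-1: L=2 ×82, L=4 ×43, L=6 ×1
  A^-3: L=1 ×20, L=3 ×58, L=5 ×6
  A^-5: L=2 ×25, L=4 ×11
  A^-7: L=1 ×3, L=3 ×6
  A^-9: L=2 ×1
Each group contributes A^e * Σ count * d^(L-1):
Powers of d = -A^2 - A^-2: d^2 = A^4 + 2 + A^-4; d^3 = -A^6 - 3*A^2 - 3*A^-2 - A^-6; d^4 = A^8 + 4*A^4 + 6 + 4*A^-4 + A^-8; d^5 = -A^10 - 5*A^6 - 10*A^2 - 10*A^-2 - 5*A^-6 - A^-10.
  A^9 * (d^4) = A^17 + 4*A^13 + 6*A^9 + 4*A^5 + A
  A^7 * (9*d^3) = -9*A^13 - 27*A^9 - 27*A^5 - 9*A
  A^5 * (31*d^2 + 5*d^4) = 5*A^13 + 51*A^9 + 92*A^5 + 51*A + 5*A^-3
  A^3 * (48*d + 35*d^3 + d^5) = -A^13 - 40*A^9 - 163*A^5 - 163*A - 40*A^-3 - A^-7
  A^1 * (28 + 86*d^2 + 12*d^4) = 12*A^9 + 134*A^5 + 272*A + 134*A^-3 + 12*A^-7
  A^-1 * (82*d + 43*d^3 + d^5) = -A^9 - 48*A^5 - 221*A - 221*A^-3 - 48*A^-7 - A^-11
  A^-3 * (20 + 58*d^2 + 6*d^4) = 6*A^5 + 82*A + 172*A^-3 + 82*A^-7 + 6*A^-11
  A^-5 * (25*d + 11*d^3) = -11*A - 58*A^-3 - 58*A^-7 - 11*A^-11
  A^-7 * (3 + 6*d^2) = 6*A^-3 + 15*A^-7 + 6*A^-11
  A^-9 * (d) = -A^-7 - A^-11
Summing the groups: <K> = A^17 - A^13 + A^9 - 2*A^5 + 2*A - 2*A^-3 + A^-7 - A^-11
Normalise by the writhe: (-A^3)^(-w) = (-A^3)^(5) = -A^15, so f(A) = -A^15 * <K> = -A^32 + A^28 - A^24 + 2*A^20 - 2*A^16 + 2*A^12 - A^8 + A^4.
Substitute A = t^(-1/4), i.e. A^e → t^(-e/4): V(t) = t^-1 - t^-2 + 2*t^-3 - 2*t^-4 + 2*t^-5 - t^-6 + t^-7 - t^-8

Answer: t^-1 - t^-2 + 2*t^-3 - 2*t^-4 + 2*t^-5 - t^-6 + t^-7 - t^-8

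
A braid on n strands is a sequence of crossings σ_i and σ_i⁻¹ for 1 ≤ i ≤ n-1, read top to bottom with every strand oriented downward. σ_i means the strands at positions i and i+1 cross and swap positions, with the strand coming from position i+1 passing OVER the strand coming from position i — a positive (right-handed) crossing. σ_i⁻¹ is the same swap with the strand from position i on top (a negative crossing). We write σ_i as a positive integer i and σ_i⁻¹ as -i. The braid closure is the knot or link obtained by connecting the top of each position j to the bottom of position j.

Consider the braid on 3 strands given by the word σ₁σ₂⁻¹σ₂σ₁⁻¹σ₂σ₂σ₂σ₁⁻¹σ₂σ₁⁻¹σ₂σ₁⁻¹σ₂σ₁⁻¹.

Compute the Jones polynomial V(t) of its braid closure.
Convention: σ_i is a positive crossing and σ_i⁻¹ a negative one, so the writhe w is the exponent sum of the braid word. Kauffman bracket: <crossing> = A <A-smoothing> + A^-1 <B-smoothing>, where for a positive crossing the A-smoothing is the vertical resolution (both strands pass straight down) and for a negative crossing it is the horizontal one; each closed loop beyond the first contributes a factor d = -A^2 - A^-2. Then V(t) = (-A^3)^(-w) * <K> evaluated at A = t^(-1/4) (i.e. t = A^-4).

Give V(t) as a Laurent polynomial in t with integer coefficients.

The presented braid s1 s2^-1 s2 s1^-1 s2 s2 s2 s1^-1 s2 s1^-1 s2 s1^-1 s2 s1^-1 on 3 strands reduces by inverse Markov moves (closure unchanged at each step):
  Deconjugate: the word is γ·β·γ⁻¹ with γ = s1 s2^-1 (prefix) and γ⁻¹ = s2 s1^-1 (suffix); strip both.
Reduced to β = s2 s1^-1 s2 s2 s2 s1^-1 s2 s1^-1 s2 s1^-1 on 3 strands, 10 crossings.
Compute on β:
Braid: s2 s1^-1 s2 s2 s2 s1^-1 s2 s1^-1 s2 s1^-1 on 3 strands, 10 crossings.
Writhe w = (#positive) - (#negative) = 6 - 4 = 2.
State-sum expansion of <K>. There are 2^10 = 1024 states.
Each crossing splits two ways (0=vertical, 1=horizontal). The state's weight is A^(#A-smoothings - #B-smoothings) * d^(loops - 1).
Tabulate the states by total A-exponent and number of loops L (A-exp: L × count):
  A^10: L=5 ×1
  A^8: L=4 ×10
  A^6: L=3 ×42, L=5 ×3
  A^4: L=2 ×90, L=4 ×29, L=6 ×1
  A^2: L=1 ×87, L=3 ×110, L=5 ×13
  A^0: L=2 ×179, L=4 ×71, L=6 ×2
  A^-2: L=3 ×187, L=5 ×23
  A^-4: L=4 ×117, L=6 ×3
  A^-6: L=5 ×45
  A^-8: L=6 ×10
  A^-10: L=7 ×1
Each group contributes A^e * Σ count * d^(L-1):
Powers of d = -A^2 - A^-2: d^2 = A^4 + 2 + A^-4; d^3 = -A^6 - 3*A^2 - 3*A^-2 - A^-6; d^4 = A^8 + 4*A^4 + 6 + 4*A^-4 + A^-8; d^5 = -A^10 - 5*A^6 - 10*A^2 - 10*A^-2 - 5*A^-6 - A^-10; d^6 = A^12 + 6*A^8 + 15*A^4 + 20 + 15*A^-4 + 6*A^-8 + A^-12.
  A^10 * (d^4) = A^18 + 4*A^14 + 6*A^10 + 4*A^6 + A^2
  A^8 * (10*d^3) = -10*A^14 - 30*A^10 - 30*A^6 - 10*A^2
  A^6 * (42*d^2 + 3*d^4) = 3*A^14 + 54*A^10 + 102*A^6 + 54*A^2 + 3*A^-2
  A^4 * (90*d + 29*d^3 + d^5) = -A^14 - 34*A^10 - 187*A^6 - 187*A^2 - 34*A^-2 - A^-6
  A^2 * (87 + 110*d^2 + 13*d^4) = 13*A^10 + 162*A^6 + 385*A^2 + 162*A^-2 + 13*A^-6
  A^0 * (179*d + 71*d^3 + 2*d^5) = -2*A^10 - 81*A^6 - 412*A^2 - 412*A^-2 - 81*A^-6 - 2*A^-10
  A^-2 * (187*d^2 + 23*d^4) = 23*A^6 + 279*A^2 + 512*A^-2 + 279*A^-6 + 23*A^-10
  A^-4 * (117*d^3 + 3*d^5) = -3*A^6 - 132*A^2 - 381*A^-2 - 381*A^-6 - 132*A^-10 - 3*A^-14
  A^-6 * (45*d^4) = 45*A^2 + 180*A^-2 + 270*A^-6 + 180*A^-10 + 45*A^-14
  A^-8 * (10*d^5) = -10*A^2 - 50*A^-2 - 100*A^-6 - 100*A^-10 - 50*A^-14 - 10*A^-18
  A^-10 * (d^6) = A^2 + 6*A^-2 + 15*A^-6 + 20*A^-10 + 15*A^-14 + 6*A^-18 + A^-22
Summing the groups: <K> = A^18 - 4*A^14 + 7*A^10 - 10*A^6 + 14*A^2 - 14*A^-2 + 14*A^-6 - 11*A^-10 + 7*A^-14 - 4*A^-18 + A^-22
Normalise by the writhe: (-A^3)^(-w) = (-A^3)^(-2) = A^-6, so f(A) = A^-6 * <K> = A^12 - 4*A^8 + 7*A^4 - 10 + 14*A^-4 - 14*A^-8 + 14*A^-12 - 11*A^-16 + 7*A^-20 - 4*A^-24 + A^-28.
Substitute A = t^(-1/4), i.e. A^e → t^(-e/4): V(t) = t^7 - 4*t^6 + 7*t^5 - 11*t^4 + 14*t^3 - 14*t^2 + 14*t - 10 + 7*t^-1 - 4*t^-2 + t^-3

Answer: t^7 - 4*t^6 + 7*t^5 - 11*t^4 + 14*t^3 - 14*t^2 + 14*t - 10 + 7*t^-1 - 4*t^-2 + t^-3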